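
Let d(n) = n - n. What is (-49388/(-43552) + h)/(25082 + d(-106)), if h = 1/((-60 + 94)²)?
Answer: 3571005/78923823824 ≈ 4.5246e-5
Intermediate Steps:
h = 1/1156 (h = 1/(34²) = 1/1156 ≈ 0.00086505)
d(n) = 0
(-49388/(-43552) + h)/(25082 + d(-106)) = (-49388/(-43552) + 1/1156)/(25082 + 0) = (-49388*(-1/43552) + 1/1156)/25082 = (12347/10888 + 1/1156)*(1/25082) = (3571005/3146632)*(1/25082) = 3571005/78923823824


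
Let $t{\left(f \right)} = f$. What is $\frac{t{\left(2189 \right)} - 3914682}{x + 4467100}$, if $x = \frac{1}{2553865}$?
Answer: $- \frac{9991978935445}{11408370341501} \approx -0.87585$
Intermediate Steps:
$x = \frac{1}{2553865} \approx 3.9156 \cdot 10^{-7}$
$\frac{t{\left(2189 \right)} - 3914682}{x + 4467100} = \frac{2189 - 3914682}{\frac{1}{2553865} + 4467100} = - \frac{3912493}{\frac{11408370341501}{2553865}} = \left(-3912493\right) \frac{2553865}{11408370341501} = - \frac{9991978935445}{11408370341501}$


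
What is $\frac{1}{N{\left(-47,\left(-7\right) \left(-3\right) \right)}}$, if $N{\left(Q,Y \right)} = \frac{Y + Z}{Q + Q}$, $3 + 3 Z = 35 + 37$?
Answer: $- \frac{47}{22} \approx -2.1364$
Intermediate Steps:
$Z = 23$ ($Z = -1 + \frac{35 + 37}{3} = -1 + \frac{1}{3} \cdot 72 = -1 + 24 = 23$)
$N{\left(Q,Y \right)} = \frac{23 + Y}{2 Q}$ ($N{\left(Q,Y \right)} = \frac{Y + 23}{Q + Q} = \frac{23 + Y}{2 Q}$)
$\frac{1}{N{\left(-47,\left(-7\right) \left(-3\right) \right)}} = \frac{1}{\frac{1}{2} \frac{1}{-47} \left(23 - -21\right)} = \frac{1}{\frac{1}{2} \left(- \frac{1}{47}\right) \left(23 + 21\right)} = \frac{1}{\frac{1}{2} \left(- \frac{1}{47}\right) 44} = \frac{1}{- \frac{22}{47}} = - \frac{47}{22}$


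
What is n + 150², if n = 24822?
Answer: 47322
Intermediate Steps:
n + 150² = 24822 + 150² = 24822 + 22500 = 47322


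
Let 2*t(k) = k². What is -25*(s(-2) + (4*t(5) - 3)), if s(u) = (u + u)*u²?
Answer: -775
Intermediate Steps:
s(u) = 2*u³ (s(u) = (2*u)*u² = 2*u³)
t(k) = k²/2
-25*(s(-2) + (4*t(5) - 3)) = -25*(2*(-2)³ + (4*((½)*5²) - 3)) = -25*(2*(-8) + (4*((½)*25) - 3)) = -25*(-16 + (4*(25/2) - 3)) = -25*(-16 + (50 - 3)) = -25*(-16 + 47) = -25*31 = -775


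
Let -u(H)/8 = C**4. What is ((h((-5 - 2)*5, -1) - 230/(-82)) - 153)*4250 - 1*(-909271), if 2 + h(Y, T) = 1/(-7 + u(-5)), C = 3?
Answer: 1409539691/5371 ≈ 2.6244e+5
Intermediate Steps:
u(H) = -648 (u(H) = -8*3**4 = -8*81 = -648)
h(Y, T) = -1311/655 (h(Y, T) = -2 + 1/(-7 - 648) = -2 + 1/(-655) = -2 - 1/655 = -1311/655)
((h((-5 - 2)*5, -1) - 230/(-82)) - 153)*4250 - 1*(-909271) = ((-1311/655 - 230/(-82)) - 153)*4250 - 1*(-909271) = ((-1311/655 - 230*(-1/82)) - 153)*4250 + 909271 = ((-1311/655 + 115/41) - 153)*4250 + 909271 = (21574/26855 - 153)*4250 + 909271 = -4087241/26855*4250 + 909271 = -3474154850/5371 + 909271 = 1409539691/5371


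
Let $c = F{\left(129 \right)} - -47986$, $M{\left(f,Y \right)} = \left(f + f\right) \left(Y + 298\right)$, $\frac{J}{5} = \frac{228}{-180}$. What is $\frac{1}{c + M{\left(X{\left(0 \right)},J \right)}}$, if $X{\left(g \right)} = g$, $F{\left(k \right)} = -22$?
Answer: $\frac{1}{47964} \approx 2.0849 \cdot 10^{-5}$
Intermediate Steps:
$J = - \frac{19}{3}$ ($J = 5 \frac{228}{-180} = 5 \cdot 228 \left(- \frac{1}{180}\right) = 5 \left(- \frac{19}{15}\right) = - \frac{19}{3} \approx -6.3333$)
$M{\left(f,Y \right)} = 2 f \left(298 + Y\right)$
$c = 47964$ ($c = -22 - -47986 = -22 + 47986 = 47964$)
$\frac{1}{c + M{\left(X{\left(0 \right)},J \right)}} = \frac{1}{47964 + 2 \cdot 0 \left(298 - \frac{19}{3}\right)} = \frac{1}{47964 + 2 \cdot 0 \cdot \frac{875}{3}} = \frac{1}{47964 + 0} = \frac{1}{47964}$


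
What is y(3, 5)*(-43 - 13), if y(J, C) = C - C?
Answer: 0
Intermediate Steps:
y(J, C) = 0
y(3, 5)*(-43 - 13) = 0*(-43 - 13) = 0*(-56) = 0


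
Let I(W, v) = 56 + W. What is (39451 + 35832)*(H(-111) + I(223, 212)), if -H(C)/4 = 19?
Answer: 15282449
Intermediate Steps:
H(C) = -76 (H(C) = -4*19 = -76)
(39451 + 35832)*(H(-111) + I(223, 212)) = (39451 + 35832)*(-76 + (56 + 223)) = 75283*(-76 + 279) = 75283*203 = 15282449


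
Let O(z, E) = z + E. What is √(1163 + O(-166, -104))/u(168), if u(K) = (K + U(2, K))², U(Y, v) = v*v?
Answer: √893/806105664 ≈ 3.7071e-8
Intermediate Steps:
U(Y, v) = v²
O(z, E) = E + z
u(K) = (K + K²)²
√(1163 + O(-166, -104))/u(168) = √(1163 + (-104 - 166))/((168²*(1 + 168)²)) = √(1163 - 270)/((28224*169²)) = √893/((28224*28561)) = √893/806105664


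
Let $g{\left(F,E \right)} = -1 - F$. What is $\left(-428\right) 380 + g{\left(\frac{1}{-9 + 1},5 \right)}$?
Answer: $- \frac{1301127}{8} \approx -1.6264 \cdot 10^{5}$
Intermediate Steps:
$\left(-428\right) 380 + g{\left(\frac{1}{-9 + 1},5 \right)} = \left(-428\right) 380 - \left(1 + \frac{1}{-9 + 1}\right) = -162640 - \frac{7}{8} = - \frac{1301127}{8}$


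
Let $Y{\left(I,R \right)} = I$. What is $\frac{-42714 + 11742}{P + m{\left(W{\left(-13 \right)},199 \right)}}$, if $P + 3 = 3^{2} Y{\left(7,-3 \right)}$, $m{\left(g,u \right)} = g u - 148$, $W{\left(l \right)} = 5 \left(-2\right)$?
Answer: $\frac{15486}{1039} \approx 14.905$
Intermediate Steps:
$W{\left(l \right)} = -10$
$m{\left(g,u \right)} = -148 + g u$
$P = 60$ ($P = -3 + 3^{2} \cdot 7 = -3 + 9 \cdot 7 = -3 + 63 = 60$)
$\frac{-42714 + 11742}{P + m{\left(W{\left(-13 \right)},199 \right)}} = \frac{-42714 + 11742}{60 - 2138} = - \frac{30972}{60 - 2138} = - \frac{30972}{-2078} = \left(-30972\right) \left(- \frac{1}{2078}\right) = \frac{15486}{1039}$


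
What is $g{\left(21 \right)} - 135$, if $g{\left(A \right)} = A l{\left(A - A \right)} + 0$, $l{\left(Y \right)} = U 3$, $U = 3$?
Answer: $54$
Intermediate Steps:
$l{\left(Y \right)} = 9$ ($l{\left(Y \right)} = 3 \cdot 3 = 9$)
$g{\left(A \right)} = 9 A$ ($g{\left(A \right)} = A 9 + 0 = 9 A + 0 = 9 A$)
$g{\left(21 \right)} - 135 = 9 \cdot 21 - 135 = 189 - 135 = 54$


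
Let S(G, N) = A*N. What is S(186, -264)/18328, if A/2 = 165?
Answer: -10890/2291 ≈ -4.7534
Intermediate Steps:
A = 330 (A = 2*165 = 330)
S(G, N) = 330*N
S(186, -264)/18328 = (330*(-264))/18328 = -87120*1/18328 = -10890/2291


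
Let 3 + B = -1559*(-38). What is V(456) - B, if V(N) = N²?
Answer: 148697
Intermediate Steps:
B = 59239 (B = -3 - 1559*(-38) = -3 + 59242 = 59239)
V(456) - B = 456² - 1*59239 = 207936 - 59239 = 148697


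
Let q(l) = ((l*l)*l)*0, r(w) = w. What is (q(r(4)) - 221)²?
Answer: 48841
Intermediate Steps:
q(l) = 0 (q(l) = (l²*l)*0 = l³*0 = 0)
(q(r(4)) - 221)² = (0 - 221)² = (-221)² = 48841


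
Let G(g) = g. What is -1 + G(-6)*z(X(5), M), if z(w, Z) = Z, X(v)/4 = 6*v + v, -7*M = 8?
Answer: 41/7 ≈ 5.8571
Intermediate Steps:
M = -8/7 (M = -⅐*8 = -8/7 ≈ -1.1429)
X(v) = 28*v (X(v) = 4*(6*v + v) = 4*(7*v) = 28*v)
-1 + G(-6)*z(X(5), M) = -1 - 6*(-8/7) = -1 + 48/7 = 41/7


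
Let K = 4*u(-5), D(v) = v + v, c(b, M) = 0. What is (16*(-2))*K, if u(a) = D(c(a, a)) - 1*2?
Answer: 256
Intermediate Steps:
D(v) = 2*v
u(a) = -2 (u(a) = 2*0 - 1*2 = 0 - 2 = -2)
K = -8 (K = 4*(-2) = -8)
(16*(-2))*K = (16*(-2))*(-8) = -32*(-8) = 256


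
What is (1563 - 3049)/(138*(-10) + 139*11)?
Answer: -1486/149 ≈ -9.9732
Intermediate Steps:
(1563 - 3049)/(138*(-10) + 139*11) = -1486/(-1380 + 1529) = -1486/149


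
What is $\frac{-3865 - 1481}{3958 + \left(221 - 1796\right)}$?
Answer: $- \frac{5346}{2383} \approx -2.2434$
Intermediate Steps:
$\frac{-3865 - 1481}{3958 + \left(221 - 1796\right)} = - \frac{5346}{3958 - 1575} = - \frac{5346}{2383}$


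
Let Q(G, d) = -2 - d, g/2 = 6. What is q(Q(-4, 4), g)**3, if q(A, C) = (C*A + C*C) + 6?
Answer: 474552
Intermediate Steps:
g = 12 (g = 2*6 = 12)
q(A, C) = 6 + C**2 + A*C (q(A, C) = (A*C + C**2) + 6 = (C**2 + A*C) + 6 = 6 + C**2 + A*C)
q(Q(-4, 4), g)**3 = (6 + 12**2 + (-2 - 1*4)*12)**3 = (6 + 144 + (-2 - 4)*12)**3 = (6 + 144 - 6*12)**3 = (6 + 144 - 72)**3 = 78**3 = 474552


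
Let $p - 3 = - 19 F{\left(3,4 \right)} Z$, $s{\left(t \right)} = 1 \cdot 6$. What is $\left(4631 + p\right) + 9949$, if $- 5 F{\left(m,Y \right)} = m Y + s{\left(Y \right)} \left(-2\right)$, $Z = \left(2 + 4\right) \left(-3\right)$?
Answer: $14583$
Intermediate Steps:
$s{\left(t \right)} = 6$
$Z = -18$ ($Z = 6 \left(-3\right) = -18$)
$F{\left(m,Y \right)} = \frac{12}{5} - \frac{Y m}{5}$ ($F{\left(m,Y \right)} = - \frac{m Y + 6 \left(-2\right)}{5} = - \frac{Y m - 12}{5} = - \frac{-12 + Y m}{5} = \frac{12}{5} - \frac{Y m}{5}$)
$p = 3$ ($p = 3 + - 19 \left(\frac{12}{5} - \frac{4}{5} \cdot 3\right) \left(-18\right) = 3 + - 19 \left(\frac{12}{5} - \frac{12}{5}\right) \left(-18\right) = 3 + \left(-19\right) 0 \left(-18\right) = 3 + 0 \left(-18\right) = 3 + 0 = 3$)
$\left(4631 + p\right) + 9949 = \left(4631 + 3\right) + 9949 = 4634 + 9949 = 14583$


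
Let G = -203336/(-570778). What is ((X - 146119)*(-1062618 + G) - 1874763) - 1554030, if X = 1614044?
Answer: -445163013811312427/285389 ≈ -1.5598e+12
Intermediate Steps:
G = 101668/285389 (G = -203336*(-1/570778) = 101668/285389 ≈ 0.35624)
((X - 146119)*(-1062618 + G) - 1874763) - 1554030 = ((1614044 - 146119)*(-1062618 + 101668/285389) - 1874763) - 1554030 = (1467925*(-303259386734/285389) - 1874763) - 1554030 = (-445162035271506950/285389 - 1874763) - 1554030 = -445162570308244757/285389 - 1554030 = -445163013811312427/285389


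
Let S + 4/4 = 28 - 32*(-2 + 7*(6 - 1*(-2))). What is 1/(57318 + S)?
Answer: 1/55617 ≈ 1.7980e-5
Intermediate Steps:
S = -1701 (S = -1 + (28 - 32*(-2 + 7*(6 - 1*(-2)))) = -1 + (28 - 32*(-2 + 7*(6 + 2))) = -1 + (28 - 32*(-2 + 7*8)) = -1 + (28 - 32*(-2 + 56)) = -1 + (28 - 32*54) = -1 + (28 - 1728) = -1 - 1700 = -1701)
1/(57318 + S) = 1/(57318 - 1701) = 1/55617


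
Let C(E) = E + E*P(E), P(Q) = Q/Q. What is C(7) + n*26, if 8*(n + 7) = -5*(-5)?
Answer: -347/4 ≈ -86.750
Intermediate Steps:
n = -31/8 (n = -7 + (-5*(-5))/8 = -7 + (1/8)*25 = -7 + 25/8 = -31/8 ≈ -3.8750)
P(Q) = 1
C(E) = 2*E (C(E) = E + E*1 = E + E = 2*E)
C(7) + n*26 = 2*7 - 31/8*26 = 14 - 403/4 = -347/4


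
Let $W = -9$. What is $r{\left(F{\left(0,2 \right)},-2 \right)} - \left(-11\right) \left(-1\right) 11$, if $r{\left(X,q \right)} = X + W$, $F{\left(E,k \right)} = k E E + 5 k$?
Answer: $-120$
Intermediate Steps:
$F{\left(E,k \right)} = 5 k + k E^{2}$ ($F{\left(E,k \right)} = E k E + 5 k = k E^{2} + 5 k = 5 k + k E^{2}$)
$r{\left(X,q \right)} = -9 + X$ ($r{\left(X,q \right)} = X - 9 = -9 + X$)
$r{\left(F{\left(0,2 \right)},-2 \right)} - \left(-11\right) \left(-1\right) 11 = \left(-9 + 2 \left(5 + 0^{2}\right)\right) - \left(-11\right) \left(-1\right) 11 = \left(-9 + 2 \left(5 + 0\right)\right) - 11 \cdot 11 = \left(-9 + 2 \cdot 5\right) - 121 = \left(-9 + 10\right) - 121 = 1 - 121 = -120$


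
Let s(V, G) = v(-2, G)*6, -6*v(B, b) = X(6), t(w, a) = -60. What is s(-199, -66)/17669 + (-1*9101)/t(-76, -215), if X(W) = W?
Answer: 160805209/1060140 ≈ 151.68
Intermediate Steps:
v(B, b) = -1 (v(B, b) = -⅙*6 = -1)
s(V, G) = -6 (s(V, G) = -1*6 = -6)
s(-199, -66)/17669 + (-1*9101)/t(-76, -215) = -6/17669 - 1*9101/(-60) = -6*1/17669 - 9101*(-1/60) = -6/17669 + 9101/60 = 160805209/1060140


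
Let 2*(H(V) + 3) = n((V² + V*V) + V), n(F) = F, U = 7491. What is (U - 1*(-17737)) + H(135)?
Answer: 87035/2 ≈ 43518.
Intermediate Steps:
H(V) = -3 + V² + V/2 (H(V) = -3 + ((V² + V*V) + V)/2 = -3 + ((V² + V²) + V)/2 = -3 + (2*V² + V)/2 = -3 + (V + 2*V²)/2 = -3 + (V² + V/2) = -3 + V² + V/2)
(U - 1*(-17737)) + H(135) = (7491 - 1*(-17737)) + (-3 + 135² + (½)*135) = (7491 + 17737) + (-3 + 18225 + 135/2) = 25228 + 36579/2 = 87035/2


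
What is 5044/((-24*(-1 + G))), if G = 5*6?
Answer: -1261/174 ≈ -7.2471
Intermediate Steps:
G = 30
5044/((-24*(-1 + G))) = 5044/((-24*(-1 + 30))) = 5044/((-24*29)) = 5044/(-696) = 5044*(-1/696) = -1261/174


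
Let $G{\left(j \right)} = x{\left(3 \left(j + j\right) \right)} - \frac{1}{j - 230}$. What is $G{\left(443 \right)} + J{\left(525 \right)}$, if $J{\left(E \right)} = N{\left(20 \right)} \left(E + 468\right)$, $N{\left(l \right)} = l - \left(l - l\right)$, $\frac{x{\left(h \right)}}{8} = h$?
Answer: $\frac{8759411}{213} \approx 41124.0$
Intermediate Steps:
$x{\left(h \right)} = 8 h$
$N{\left(l \right)} = l$ ($N{\left(l \right)} = l - 0 = l + 0 = l$)
$G{\left(j \right)} = - \frac{1}{-230 + j} + 48 j$ ($G{\left(j \right)} = 8 \cdot 3 \left(j + j\right) - \frac{1}{j - 230} = 8 \cdot 3 \cdot 2 j - \frac{1}{-230 + j} = 8 \cdot 6 j - \frac{1}{-230 + j} = 48 j - \frac{1}{-230 + j} = - \frac{1}{-230 + j} + 48 j$)
$J{\left(E \right)} = 9360 + 20 E$ ($J{\left(E \right)} = 20 \left(E + 468\right) = 20 \left(468 + E\right) = 9360 + 20 E$)
$G{\left(443 \right)} + J{\left(525 \right)} = \frac{-1 - 4890720 + 48 \cdot 443^{2}}{-230 + 443} + \left(9360 + 20 \cdot 525\right) = \frac{-1 - 4890720 + 48 \cdot 196249}{213} + \left(9360 + 10500\right) = \frac{-1 - 4890720 + 9419952}{213} + 19860 = \frac{1}{213} \cdot 4529231 + 19860 = \frac{4529231}{213} + 19860 = \frac{8759411}{213}$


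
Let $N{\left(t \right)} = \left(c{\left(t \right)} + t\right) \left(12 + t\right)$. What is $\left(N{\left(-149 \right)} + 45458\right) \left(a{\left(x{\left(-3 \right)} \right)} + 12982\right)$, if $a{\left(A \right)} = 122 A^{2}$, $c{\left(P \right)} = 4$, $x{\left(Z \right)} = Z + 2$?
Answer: $855992592$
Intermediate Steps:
$x{\left(Z \right)} = 2 + Z$
$N{\left(t \right)} = \left(4 + t\right) \left(12 + t\right)$
$\left(N{\left(-149 \right)} + 45458\right) \left(a{\left(x{\left(-3 \right)} \right)} + 12982\right) = \left(\left(48 + \left(-149\right)^{2} + 16 \left(-149\right)\right) + 45458\right) \left(122 \left(2 - 3\right)^{2} + 12982\right) = \left(\left(48 + 22201 - 2384\right) + 45458\right) \left(122 \left(-1\right)^{2} + 12982\right) = \left(19865 + 45458\right) \left(122 \cdot 1 + 12982\right) = 65323 \left(122 + 12982\right) = 65323 \cdot 13104 = 855992592$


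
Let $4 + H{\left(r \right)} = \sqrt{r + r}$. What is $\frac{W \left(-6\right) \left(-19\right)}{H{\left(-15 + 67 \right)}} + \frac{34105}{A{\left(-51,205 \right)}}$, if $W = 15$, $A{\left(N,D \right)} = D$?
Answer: $\frac{110086}{451} + \frac{855 \sqrt{26}}{22} \approx 442.26$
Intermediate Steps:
$H{\left(r \right)} = -4 + \sqrt{2} \sqrt{r}$ ($H{\left(r \right)} = -4 + \sqrt{r + r} = -4 + \sqrt{2 r} = -4 + \sqrt{2} \sqrt{r}$)
$\frac{W \left(-6\right) \left(-19\right)}{H{\left(-15 + 67 \right)}} + \frac{34105}{A{\left(-51,205 \right)}} = \frac{15 \left(-6\right) \left(-19\right)}{-4 + \sqrt{2} \sqrt{-15 + 67}} + \frac{34105}{205} = \frac{\left(-90\right) \left(-19\right)}{-4 + \sqrt{2} \sqrt{52}} + 34105 \cdot \frac{1}{205} = \frac{1710}{-4 + \sqrt{2} \cdot 2 \sqrt{13}} + \frac{6821}{41} = \frac{1710}{-4 + 2 \sqrt{26}} + \frac{6821}{41} = \frac{6821}{41} + \frac{1710}{-4 + 2 \sqrt{26}}$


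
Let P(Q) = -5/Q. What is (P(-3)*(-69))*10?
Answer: -1150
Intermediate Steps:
(P(-3)*(-69))*10 = (-5/(-3)*(-69))*10 = (-5*(-1/3)*(-69))*10 = ((5/3)*(-69))*10 = -115*10 = -1150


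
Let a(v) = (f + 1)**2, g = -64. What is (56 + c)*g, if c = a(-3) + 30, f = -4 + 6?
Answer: -6080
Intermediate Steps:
f = 2
a(v) = 9 (a(v) = (2 + 1)**2 = 3**2 = 9)
c = 39 (c = 9 + 30 = 39)
(56 + c)*g = (56 + 39)*(-64) = 95*(-64) = -6080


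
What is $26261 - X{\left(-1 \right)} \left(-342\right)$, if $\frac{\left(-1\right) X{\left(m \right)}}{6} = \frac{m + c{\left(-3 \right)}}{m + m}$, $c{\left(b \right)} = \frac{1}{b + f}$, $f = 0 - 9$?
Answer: $\frac{50299}{2} \approx 25150.0$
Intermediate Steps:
$f = -9$ ($f = 0 - 9 = -9$)
$c{\left(b \right)} = \frac{1}{-9 + b}$ ($c{\left(b \right)} = \frac{1}{b - 9} = \frac{1}{-9 + b}$)
$X{\left(m \right)} = - \frac{3 \left(- \frac{1}{12} + m\right)}{m}$ ($X{\left(m \right)} = - 6 \frac{m + \frac{1}{-9 - 3}}{m + m} = - 6 \frac{m + \frac{1}{-12}}{2 m} = - 6 \left(m - \frac{1}{12}\right) \frac{1}{2 m} = - 6 \left(- \frac{1}{12} + m\right) \frac{1}{2 m} = - 6 \frac{- \frac{1}{12} + m}{2 m} = - \frac{3 \left(- \frac{1}{12} + m\right)}{m}$)
$26261 - X{\left(-1 \right)} \left(-342\right) = 26261 - \left(-3 + \frac{1}{4 \left(-1\right)}\right) \left(-342\right) = 26261 - \left(-3 + \frac{1}{4} \left(-1\right)\right) \left(-342\right) = 26261 - \left(-3 - \frac{1}{4}\right) \left(-342\right) = 26261 - \left(- \frac{13}{4}\right) \left(-342\right) = 26261 - \frac{2223}{2} = \frac{50299}{2}$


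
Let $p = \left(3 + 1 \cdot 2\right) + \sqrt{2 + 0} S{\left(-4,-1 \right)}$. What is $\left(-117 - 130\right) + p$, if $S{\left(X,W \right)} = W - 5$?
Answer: $-242 - 6 \sqrt{2} \approx -250.49$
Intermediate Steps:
$S{\left(X,W \right)} = -5 + W$ ($S{\left(X,W \right)} = W - 5 = -5 + W$)
$p = 5 - 6 \sqrt{2}$ ($p = \left(3 + 1 \cdot 2\right) + \sqrt{2 + 0} \left(-5 - 1\right) = \left(3 + 2\right) + \sqrt{2} \left(-6\right) = 5 - 6 \sqrt{2} \approx -3.4853$)
$\left(-117 - 130\right) + p = \left(-117 - 130\right) + \left(5 - 6 \sqrt{2}\right) = -247 + \left(5 - 6 \sqrt{2}\right) = -242 - 6 \sqrt{2}$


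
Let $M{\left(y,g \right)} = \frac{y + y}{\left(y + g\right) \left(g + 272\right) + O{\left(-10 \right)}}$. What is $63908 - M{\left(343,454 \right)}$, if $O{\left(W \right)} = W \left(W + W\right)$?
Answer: $\frac{18495677845}{289411} \approx 63908.0$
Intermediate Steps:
$O{\left(W \right)} = 2 W^{2}$ ($O{\left(W \right)} = W 2 W = 2 W^{2}$)
$M{\left(y,g \right)} = \frac{2 y}{200 + \left(272 + g\right) \left(g + y\right)}$ ($M{\left(y,g \right)} = \frac{y + y}{\left(y + g\right) \left(g + 272\right) + 2 \left(-10\right)^{2}} = \frac{2 y}{\left(g + y\right) \left(272 + g\right) + 2 \cdot 100} = \frac{2 y}{\left(272 + g\right) \left(g + y\right) + 200} = \frac{2 y}{200 + \left(272 + g\right) \left(g + y\right)}$)
$63908 - M{\left(343,454 \right)} = 63908 - 2 \cdot 343 \frac{1}{200 + 454^{2} + 272 \cdot 454 + 272 \cdot 343 + 454 \cdot 343} = 63908 - 2 \cdot 343 \frac{1}{200 + 206116 + 123488 + 93296 + 155722} = 63908 - 2 \cdot 343 \cdot \frac{1}{578822} = 63908 - \frac{343}{289411} = \frac{18495677845}{289411}$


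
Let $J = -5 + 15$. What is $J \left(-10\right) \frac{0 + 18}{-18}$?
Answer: $100$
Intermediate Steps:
$J = 10$
$J \left(-10\right) \frac{0 + 18}{-18} = 10 \left(-10\right) \frac{0 + 18}{-18} = - 100 \cdot 18 \left(- \frac{1}{18}\right) = \left(-100\right) \left(-1\right) = 100$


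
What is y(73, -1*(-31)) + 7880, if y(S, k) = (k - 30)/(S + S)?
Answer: 1150481/146 ≈ 7880.0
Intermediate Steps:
y(S, k) = (-30 + k)/(2*S) (y(S, k) = (-30 + k)/((2*S)) = (-30 + k)*(1/(2*S)) = (-30 + k)/(2*S))
y(73, -1*(-31)) + 7880 = (½)*(-30 - 1*(-31))/73 + 7880 = (½)*(1/73)*(-30 + 31) + 7880 = (½)*(1/73)*1 + 7880 = 1/146 + 7880 = 1150481/146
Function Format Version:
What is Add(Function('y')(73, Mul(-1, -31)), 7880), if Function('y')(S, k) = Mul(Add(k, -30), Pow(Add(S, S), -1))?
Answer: Rational(1150481, 146) ≈ 7880.0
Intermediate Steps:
Function('y')(S, k) = Mul(Rational(1, 2), Pow(S, -1), Add(-30, k)) (Function('y')(S, k) = Mul(Add(-30, k), Pow(Mul(2, S), -1)) = Mul(Add(-30, k), Mul(Rational(1, 2), Pow(S, -1))) = Mul(Rational(1, 2), Pow(S, -1), Add(-30, k)))
Add(Function('y')(73, Mul(-1, -31)), 7880) = Add(Mul(Rational(1, 2), Pow(73, -1), Add(-30, Mul(-1, -31))), 7880) = Add(Mul(Rational(1, 2), Rational(1, 73), Add(-30, 31)), 7880) = Add(Mul(Rational(1, 2), Rational(1, 73), 1), 7880) = Add(Rational(1, 146), 7880) = Rational(1150481, 146)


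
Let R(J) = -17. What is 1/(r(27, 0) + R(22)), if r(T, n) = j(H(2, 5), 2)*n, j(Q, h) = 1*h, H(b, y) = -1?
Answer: -1/17 ≈ -0.058824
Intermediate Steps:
j(Q, h) = h
r(T, n) = 2*n
1/(r(27, 0) + R(22)) = 1/(2*0 - 17) = 1/(0 - 17) = 1/(-17) = -1/17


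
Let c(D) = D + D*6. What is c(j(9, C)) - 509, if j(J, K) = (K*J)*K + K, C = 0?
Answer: -509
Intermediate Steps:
j(J, K) = K + J*K² (j(J, K) = (J*K)*K + K = J*K² + K = K + J*K²)
c(D) = 7*D (c(D) = D + 6*D = 7*D)
c(j(9, C)) - 509 = 7*(0*(1 + 9*0)) - 509 = 7*(0*(1 + 0)) - 509 = 7*(0*1) - 509 = 7*0 - 509 = 0 - 509 = -509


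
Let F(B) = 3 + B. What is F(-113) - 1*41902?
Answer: -42012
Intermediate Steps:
F(-113) - 1*41902 = (3 - 113) - 1*41902 = -110 - 41902 = -42012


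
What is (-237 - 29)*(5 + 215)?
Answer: -58520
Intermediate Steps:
(-237 - 29)*(5 + 215) = -266*220 = -58520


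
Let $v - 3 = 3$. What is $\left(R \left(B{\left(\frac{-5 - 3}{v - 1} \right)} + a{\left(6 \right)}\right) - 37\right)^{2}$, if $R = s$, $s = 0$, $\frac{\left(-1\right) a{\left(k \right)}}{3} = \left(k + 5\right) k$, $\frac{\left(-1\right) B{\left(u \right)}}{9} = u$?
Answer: $1369$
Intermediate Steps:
$v = 6$ ($v = 3 + 3 = 6$)
$B{\left(u \right)} = - 9 u$
$a{\left(k \right)} = - 3 k \left(5 + k\right)$ ($a{\left(k \right)} = - 3 \left(k + 5\right) k = - 3 \left(5 + k\right) k = - 3 k \left(5 + k\right)$)
$R = 0$
$\left(R \left(B{\left(\frac{-5 - 3}{v - 1} \right)} + a{\left(6 \right)}\right) - 37\right)^{2} = \left(0 \left(- 9 \frac{-5 - 3}{6 - 1} - 18 \left(5 + 6\right)\right) - 37\right)^{2} = \left(0 \left(- 9 \left(- \frac{8}{5}\right) - 18 \cdot 11\right) - 37\right)^{2} = \left(0 \left(- 9 \left(\left(-8\right) \frac{1}{5}\right) - 198\right) - 37\right)^{2} = \left(0 \left(\left(-9\right) \left(- \frac{8}{5}\right) - 198\right) - 37\right)^{2} = \left(0 \left(\frac{72}{5} - 198\right) - 37\right)^{2} = \left(0 \left(- \frac{918}{5}\right) - 37\right)^{2} = \left(0 - 37\right)^{2} = \left(-37\right)^{2} = 1369$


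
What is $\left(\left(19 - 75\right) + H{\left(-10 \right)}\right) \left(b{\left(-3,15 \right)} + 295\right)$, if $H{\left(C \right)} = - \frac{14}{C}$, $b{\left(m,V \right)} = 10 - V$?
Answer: $-15834$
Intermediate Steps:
$\left(\left(19 - 75\right) + H{\left(-10 \right)}\right) \left(b{\left(-3,15 \right)} + 295\right) = \left(\left(19 - 75\right) - \frac{14}{-10}\right) \left(\left(10 - 15\right) + 295\right) = \left(\left(19 - 75\right) - - \frac{7}{5}\right) \left(\left(10 - 15\right) + 295\right) = \left(-56 + \frac{7}{5}\right) \left(-5 + 295\right) = \left(- \frac{273}{5}\right) 290 = -15834$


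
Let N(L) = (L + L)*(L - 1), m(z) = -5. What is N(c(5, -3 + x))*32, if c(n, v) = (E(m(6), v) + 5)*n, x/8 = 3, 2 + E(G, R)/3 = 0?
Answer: 1920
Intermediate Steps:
E(G, R) = -6 (E(G, R) = -6 + 3*0 = -6 + 0 = -6)
x = 24 (x = 8*3 = 24)
c(n, v) = -n (c(n, v) = (-6 + 5)*n = -n)
N(L) = 2*L*(-1 + L) (N(L) = (2*L)*(-1 + L) = 2*L*(-1 + L))
N(c(5, -3 + x))*32 = (2*(-1*5)*(-1 - 1*5))*32 = (2*(-5)*(-1 - 5))*32 = (2*(-5)*(-6))*32 = 60*32 = 1920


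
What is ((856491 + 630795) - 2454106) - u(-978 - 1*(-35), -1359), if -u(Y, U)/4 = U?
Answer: -972256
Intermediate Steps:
u(Y, U) = -4*U
((856491 + 630795) - 2454106) - u(-978 - 1*(-35), -1359) = ((856491 + 630795) - 2454106) - (-4)*(-1359) = (1487286 - 2454106) - 1*5436 = -966820 - 5436 = -972256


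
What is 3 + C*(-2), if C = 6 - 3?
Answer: -3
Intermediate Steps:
C = 3
3 + C*(-2) = 3 + 3*(-2) = 3 - 6 = -3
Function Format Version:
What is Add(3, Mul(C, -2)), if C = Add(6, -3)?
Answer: -3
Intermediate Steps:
C = 3
Add(3, Mul(C, -2)) = Add(3, Mul(3, -2)) = Add(3, -6) = -3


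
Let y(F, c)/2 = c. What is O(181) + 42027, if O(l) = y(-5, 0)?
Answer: 42027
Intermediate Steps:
y(F, c) = 2*c
O(l) = 0 (O(l) = 2*0 = 0)
O(181) + 42027 = 0 + 42027 = 42027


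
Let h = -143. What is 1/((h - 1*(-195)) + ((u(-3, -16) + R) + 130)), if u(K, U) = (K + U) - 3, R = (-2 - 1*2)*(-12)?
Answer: 1/208 ≈ 0.0048077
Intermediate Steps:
R = 48 (R = (-2 - 2)*(-12) = -4*(-12) = 48)
u(K, U) = -3 + K + U
1/((h - 1*(-195)) + ((u(-3, -16) + R) + 130)) = 1/((-143 - 1*(-195)) + (((-3 - 3 - 16) + 48) + 130)) = 1/((-143 + 195) + ((-22 + 48) + 130)) = 1/(52 + (26 + 130)) = 1/(52 + 156) = 1/208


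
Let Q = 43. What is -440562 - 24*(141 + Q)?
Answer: -444978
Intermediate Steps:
-440562 - 24*(141 + Q) = -440562 - 24*(141 + 43) = -440562 - 24*184 = -440562 - 1*4416 = -440562 - 4416 = -444978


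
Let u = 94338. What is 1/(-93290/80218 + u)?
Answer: 2111/199145063 ≈ 1.0600e-5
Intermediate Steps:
1/(-93290/80218 + u) = 1/(-93290/80218 + 94338) = 1/(-93290*1/80218 + 94338) = 1/(-2455/2111 + 94338) = 1/(199145063/2111) = 2111/199145063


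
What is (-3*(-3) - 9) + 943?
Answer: 943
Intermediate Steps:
(-3*(-3) - 9) + 943 = (9 - 9) + 943 = 0 + 943 = 943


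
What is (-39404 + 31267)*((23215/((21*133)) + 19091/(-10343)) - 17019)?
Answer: 3998994261877663/28887999 ≈ 1.3843e+8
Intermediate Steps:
(-39404 + 31267)*((23215/((21*133)) + 19091/(-10343)) - 17019) = -8137*((23215/2793 + 19091*(-1/10343)) - 17019) = -8137*((23215*(1/2793) - 19091/10343) - 17019) = -8137*((23215/2793 - 19091/10343) - 17019) = -8137*(186791582/28887999 - 17019) = -8137*(-491458063399/28887999) = 3998994261877663/28887999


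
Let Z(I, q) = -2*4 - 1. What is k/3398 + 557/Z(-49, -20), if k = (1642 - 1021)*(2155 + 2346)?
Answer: 23263403/30582 ≈ 760.69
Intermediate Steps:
Z(I, q) = -9 (Z(I, q) = -8 - 1 = -9)
k = 2795121 (k = 621*4501 = 2795121)
k/3398 + 557/Z(-49, -20) = 2795121/3398 + 557/(-9) = 2795121*(1/3398) + 557*(-⅑) = 2795121/3398 - 557/9 = 23263403/30582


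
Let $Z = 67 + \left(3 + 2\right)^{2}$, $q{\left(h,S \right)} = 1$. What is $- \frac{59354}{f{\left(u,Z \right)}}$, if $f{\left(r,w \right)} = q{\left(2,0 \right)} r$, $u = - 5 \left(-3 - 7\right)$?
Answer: $- \frac{29677}{25} \approx -1187.1$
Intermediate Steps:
$u = 50$ ($u = \left(-5\right) \left(-10\right) = 50$)
$Z = 92$ ($Z = 67 + 5^{2} = 67 + 25 = 92$)
$f{\left(r,w \right)} = r$ ($f{\left(r,w \right)} = 1 r = r$)
$- \frac{59354}{f{\left(u,Z \right)}} = - \frac{59354}{50} = \left(-59354\right) \frac{1}{50} = - \frac{29677}{25}$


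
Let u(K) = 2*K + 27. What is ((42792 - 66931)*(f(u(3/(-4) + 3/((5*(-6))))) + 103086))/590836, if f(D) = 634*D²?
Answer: -614220548267/29541800 ≈ -20792.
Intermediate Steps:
u(K) = 27 + 2*K
((42792 - 66931)*(f(u(3/(-4) + 3/((5*(-6))))) + 103086))/590836 = ((42792 - 66931)*(634*(27 + 2*(3/(-4) + 3/((5*(-6)))))² + 103086))/590836 = -24139*(634*(27 + 2*(3*(-¼) + 3/(-30)))² + 103086)*(1/590836) = -24139*(634*(27 + 2*(-¾ + 3*(-1/30)))² + 103086)*(1/590836) = -24139*(634*(27 + 2*(-¾ - ⅒))² + 103086)*(1/590836) = -24139*(634*(27 + 2*(-17/20))² + 103086)*(1/590836) = -24139*(634*(27 - 17/10)² + 103086)*(1/590836) = -24139*(634*(253/10)² + 103086)*(1/590836) = -24139*(634*(64009/100) + 103086)*(1/590836) = -24139*(20290853/50 + 103086)*(1/590836) = -24139*25445153/50*(1/590836) = -614220548267/50*1/590836 = -614220548267/29541800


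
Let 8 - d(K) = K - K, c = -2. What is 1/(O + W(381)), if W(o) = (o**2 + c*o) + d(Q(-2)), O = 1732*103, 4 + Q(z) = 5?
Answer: 1/322803 ≈ 3.0979e-6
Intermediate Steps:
Q(z) = 1 (Q(z) = -4 + 5 = 1)
O = 178396
d(K) = 8 (d(K) = 8 - (K - K) = 8 - 1*0 = 8 + 0 = 8)
W(o) = 8 + o**2 - 2*o (W(o) = (o**2 - 2*o) + 8 = 8 + o**2 - 2*o)
1/(O + W(381)) = 1/(178396 + (8 + 381**2 - 2*381)) = 1/(178396 + (8 + 145161 - 762)) = 1/(178396 + 144407) = 1/322803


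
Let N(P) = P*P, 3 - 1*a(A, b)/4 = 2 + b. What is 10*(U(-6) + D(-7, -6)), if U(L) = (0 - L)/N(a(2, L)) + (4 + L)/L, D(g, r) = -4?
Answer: -21515/588 ≈ -36.590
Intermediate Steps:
a(A, b) = 4 - 4*b (a(A, b) = 12 - 4*(2 + b) = 12 + (-8 - 4*b) = 4 - 4*b)
N(P) = P²
U(L) = (4 + L)/L - L/(4 - 4*L)² (U(L) = (0 - L)/((4 - 4*L)²) + (4 + L)/L = (-L)/(4 - 4*L)² + (4 + L)/L = -L/(4 - 4*L)² + (4 + L)/L = (4 + L)/L - L/(4 - 4*L)²)
10*(U(-6) + D(-7, -6)) = 10*((1 + 4/(-6) - 1/16*(-6)/(-1 - 6)²) - 4) = 10*((1 + 4*(-⅙) - 1/16*(-6)/(-7)²) - 4) = 10*((1 - ⅔ - 1/16*(-6)*1/49) - 4) = 10*((1 - ⅔ + 3/392) - 4) = 10*(401/1176 - 4) = 10*(-4303/1176) = -21515/588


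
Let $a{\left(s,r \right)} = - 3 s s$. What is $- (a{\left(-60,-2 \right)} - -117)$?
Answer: $10683$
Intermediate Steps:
$a{\left(s,r \right)} = - 3 s^{2}$
$- (a{\left(-60,-2 \right)} - -117) = - (- 3 \left(-60\right)^{2} - -117) = - (\left(-3\right) 3600 + \left(-2 + 119\right)) = - (-10800 + 117) = \left(-1\right) \left(-10683\right) = 10683$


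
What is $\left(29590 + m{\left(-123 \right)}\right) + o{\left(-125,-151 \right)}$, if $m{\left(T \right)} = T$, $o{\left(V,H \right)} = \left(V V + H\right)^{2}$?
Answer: $239474143$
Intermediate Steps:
$o{\left(V,H \right)} = \left(H + V^{2}\right)^{2}$ ($o{\left(V,H \right)} = \left(V^{2} + H\right)^{2} = \left(H + V^{2}\right)^{2}$)
$\left(29590 + m{\left(-123 \right)}\right) + o{\left(-125,-151 \right)} = \left(29590 - 123\right) + \left(-151 + \left(-125\right)^{2}\right)^{2} = 29467 + \left(-151 + 15625\right)^{2} = 29467 + 15474^{2} = 29467 + 239444676 = 239474143$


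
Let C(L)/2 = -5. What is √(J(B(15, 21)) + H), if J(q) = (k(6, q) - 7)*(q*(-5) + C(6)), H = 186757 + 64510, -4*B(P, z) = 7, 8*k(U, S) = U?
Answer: √4020397/4 ≈ 501.27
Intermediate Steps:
C(L) = -10 (C(L) = 2*(-5) = -10)
k(U, S) = U/8
B(P, z) = -7/4 (B(P, z) = -¼*7 = -7/4)
H = 251267
J(q) = 125/2 + 125*q/4 (J(q) = ((⅛)*6 - 7)*(q*(-5) - 10) = (¾ - 7)*(-5*q - 10) = -25*(-10 - 5*q)/4 = 125/2 + 125*q/4)
√(J(B(15, 21)) + H) = √((125/2 + (125/4)*(-7/4)) + 251267) = √((125/2 - 875/16) + 251267) = √(125/16 + 251267) = √(4020397/16) = √4020397/4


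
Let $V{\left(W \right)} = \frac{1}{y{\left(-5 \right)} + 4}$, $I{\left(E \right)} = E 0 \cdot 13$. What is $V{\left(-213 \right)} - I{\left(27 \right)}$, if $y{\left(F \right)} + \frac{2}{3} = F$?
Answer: $- \frac{3}{5} \approx -0.6$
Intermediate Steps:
$y{\left(F \right)} = - \frac{2}{3} + F$
$I{\left(E \right)} = 0$ ($I{\left(E \right)} = E 0 = 0$)
$V{\left(W \right)} = - \frac{3}{5}$ ($V{\left(W \right)} = \frac{1}{\left(- \frac{2}{3} - 5\right) + 4} = \frac{1}{- \frac{17}{3} + 4} = \frac{1}{- \frac{5}{3}} = - \frac{3}{5}$)
$V{\left(-213 \right)} - I{\left(27 \right)} = - \frac{3}{5} - 0 = - \frac{3}{5} + 0 = - \frac{3}{5}$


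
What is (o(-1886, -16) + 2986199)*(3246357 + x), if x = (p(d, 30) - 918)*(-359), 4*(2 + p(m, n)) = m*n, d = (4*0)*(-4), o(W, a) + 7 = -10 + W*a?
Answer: 10788417628046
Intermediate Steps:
o(W, a) = -17 + W*a (o(W, a) = -7 + (-10 + W*a) = -17 + W*a)
d = 0 (d = 0*(-4) = 0)
p(m, n) = -2 + m*n/4 (p(m, n) = -2 + (m*n)/4 = -2 + m*n/4)
x = 330280 (x = ((-2 + (1/4)*0*30) - 918)*(-359) = ((-2 + 0) - 918)*(-359) = (-2 - 918)*(-359) = -920*(-359) = 330280)
(o(-1886, -16) + 2986199)*(3246357 + x) = ((-17 - 1886*(-16)) + 2986199)*(3246357 + 330280) = ((-17 + 30176) + 2986199)*3576637 = (30159 + 2986199)*3576637 = 3016358*3576637 = 10788417628046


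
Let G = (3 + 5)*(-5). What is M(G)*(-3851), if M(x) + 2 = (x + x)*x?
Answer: -12315498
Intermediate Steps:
G = -40 (G = 8*(-5) = -40)
M(x) = -2 + 2*x² (M(x) = -2 + (x + x)*x = -2 + (2*x)*x = -2 + 2*x²)
M(G)*(-3851) = (-2 + 2*(-40)²)*(-3851) = (-2 + 2*1600)*(-3851) = (-2 + 3200)*(-3851) = 3198*(-3851) = -12315498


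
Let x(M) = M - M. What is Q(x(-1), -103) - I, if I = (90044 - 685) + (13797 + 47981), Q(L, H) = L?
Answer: -151137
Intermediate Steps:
x(M) = 0
I = 151137 (I = 89359 + 61778 = 151137)
Q(x(-1), -103) - I = 0 - 1*151137 = 0 - 151137 = -151137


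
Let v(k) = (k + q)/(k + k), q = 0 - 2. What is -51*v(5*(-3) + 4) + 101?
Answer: 1559/22 ≈ 70.864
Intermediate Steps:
q = -2
v(k) = (-2 + k)/(2*k) (v(k) = (k - 2)/(k + k) = (-2 + k)/((2*k)) = (-2 + k)*(1/(2*k)) = (-2 + k)/(2*k))
-51*v(5*(-3) + 4) + 101 = -51*(-2 + (5*(-3) + 4))/(2*(5*(-3) + 4)) + 101 = -51*(-2 + (-15 + 4))/(2*(-15 + 4)) + 101 = -51*(-2 - 11)/(2*(-11)) + 101 = -51*(-1)*(-13)/(2*11) + 101 = -51*13/22 + 101 = -663/22 + 101 = 1559/22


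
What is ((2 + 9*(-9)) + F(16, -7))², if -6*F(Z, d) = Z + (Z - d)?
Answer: 29241/4 ≈ 7310.3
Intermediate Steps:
F(Z, d) = -Z/3 + d/6 (F(Z, d) = -(Z + (Z - d))/6 = -(-d + 2*Z)/6 = -Z/3 + d/6)
((2 + 9*(-9)) + F(16, -7))² = ((2 + 9*(-9)) + (-⅓*16 + (⅙)*(-7)))² = ((2 - 81) + (-16/3 - 7/6))² = (-79 - 13/2)² = (-171/2)² = 29241/4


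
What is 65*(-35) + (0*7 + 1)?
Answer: -2274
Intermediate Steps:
65*(-35) + (0*7 + 1) = -2275 + (0 + 1) = -2275 + 1 = -2274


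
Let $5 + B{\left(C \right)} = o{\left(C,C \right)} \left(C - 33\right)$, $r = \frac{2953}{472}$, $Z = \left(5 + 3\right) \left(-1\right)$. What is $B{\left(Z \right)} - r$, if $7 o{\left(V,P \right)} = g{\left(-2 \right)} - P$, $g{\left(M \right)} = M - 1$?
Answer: $- \frac{133951}{3304} \approx -40.542$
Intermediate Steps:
$g{\left(M \right)} = -1 + M$ ($g{\left(M \right)} = M - 1 = -1 + M$)
$Z = -8$ ($Z = 8 \left(-1\right) = -8$)
$r = \frac{2953}{472}$ ($r = 2953 \cdot \frac{1}{472} = \frac{2953}{472} \approx 6.2564$)
$o{\left(V,P \right)} = - \frac{3}{7} - \frac{P}{7}$ ($o{\left(V,P \right)} = \frac{\left(-1 - 2\right) - P}{7} = \frac{-3 - P}{7} = - \frac{3}{7} - \frac{P}{7}$)
$B{\left(C \right)} = -5 + \left(-33 + C\right) \left(- \frac{3}{7} - \frac{C}{7}\right)$ ($B{\left(C \right)} = -5 + \left(- \frac{3}{7} - \frac{C}{7}\right) \left(C - 33\right) = -5 + \left(- \frac{3}{7} - \frac{C}{7}\right) \left(-33 + C\right) = -5 + \left(-33 + C\right) \left(- \frac{3}{7} - \frac{C}{7}\right)$)
$B{\left(Z \right)} - r = \left(\frac{64}{7} - \frac{\left(-8\right)^{2}}{7} + \frac{30}{7} \left(-8\right)\right) - \frac{2953}{472} = \left(\frac{64}{7} - \frac{64}{7} - \frac{240}{7}\right) - \frac{2953}{472} = - \frac{240}{7} - \frac{2953}{472} = - \frac{133951}{3304}$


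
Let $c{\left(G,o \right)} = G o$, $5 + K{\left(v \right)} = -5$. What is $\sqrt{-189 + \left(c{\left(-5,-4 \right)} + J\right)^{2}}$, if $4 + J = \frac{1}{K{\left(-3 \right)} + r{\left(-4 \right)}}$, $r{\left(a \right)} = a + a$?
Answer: $\frac{\sqrt{21133}}{18} \approx 8.0762$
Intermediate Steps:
$K{\left(v \right)} = -10$ ($K{\left(v \right)} = -5 - 5 = -10$)
$r{\left(a \right)} = 2 a$
$J = - \frac{73}{18}$ ($J = -4 + \frac{1}{-10 + 2 \left(-4\right)} = -4 + \frac{1}{-10 - 8} = -4 + \frac{1}{-18} = -4 - \frac{1}{18} = - \frac{73}{18} \approx -4.0556$)
$\sqrt{-189 + \left(c{\left(-5,-4 \right)} + J\right)^{2}} = \sqrt{-189 + \left(\left(-5\right) \left(-4\right) - \frac{73}{18}\right)^{2}} = \sqrt{-189 + \left(20 - \frac{73}{18}\right)^{2}} = \sqrt{-189 + \left(\frac{287}{18}\right)^{2}} = \sqrt{-189 + \frac{82369}{324}} = \sqrt{\frac{21133}{324}} = \frac{\sqrt{21133}}{18}$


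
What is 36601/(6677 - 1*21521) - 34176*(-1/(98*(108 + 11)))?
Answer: 40233841/86555364 ≈ 0.46483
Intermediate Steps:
36601/(6677 - 1*21521) - 34176*(-1/(98*(108 + 11))) = 36601/(6677 - 21521) - 34176/((-98*119)) = 36601/(-14844) - 34176/(-11662) = 36601*(-1/14844) - 34176*(-1/11662) = -36601/14844 + 17088/5831 = 40233841/86555364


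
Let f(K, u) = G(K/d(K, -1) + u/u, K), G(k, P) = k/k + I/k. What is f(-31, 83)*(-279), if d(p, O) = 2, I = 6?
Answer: -4743/29 ≈ -163.55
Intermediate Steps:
G(k, P) = 1 + 6/k (G(k, P) = k/k + 6/k = 1 + 6/k)
f(K, u) = (7 + K/2)/(1 + K/2) (f(K, u) = (6 + (K/2 + u/u))/(K/2 + u/u) = (6 + (K*(½) + 1))/(K*(½) + 1) = (6 + (K/2 + 1))/(K/2 + 1) = (6 + (1 + K/2))/(1 + K/2) = (7 + K/2)/(1 + K/2))
f(-31, 83)*(-279) = ((14 - 31)/(2 - 31))*(-279) = (-17/(-29))*(-279) = -1/29*(-17)*(-279) = (17/29)*(-279) = -4743/29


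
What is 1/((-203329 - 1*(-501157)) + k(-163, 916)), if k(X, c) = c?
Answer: 1/298744 ≈ 3.3473e-6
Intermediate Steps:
1/((-203329 - 1*(-501157)) + k(-163, 916)) = 1/((-203329 - 1*(-501157)) + 916) = 1/((-203329 + 501157) + 916) = 1/(297828 + 916) = 1/298744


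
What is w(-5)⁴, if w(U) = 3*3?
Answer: 6561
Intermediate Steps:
w(U) = 9
w(-5)⁴ = 9⁴ = 6561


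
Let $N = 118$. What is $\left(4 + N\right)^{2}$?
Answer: $14884$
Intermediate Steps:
$\left(4 + N\right)^{2} = \left(4 + 118\right)^{2} = 122^{2} = 14884$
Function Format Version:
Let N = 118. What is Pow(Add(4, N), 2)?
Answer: 14884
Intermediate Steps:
Pow(Add(4, N), 2) = Pow(Add(4, 118), 2) = Pow(122, 2) = 14884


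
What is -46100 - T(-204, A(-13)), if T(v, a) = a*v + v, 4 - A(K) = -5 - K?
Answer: -46712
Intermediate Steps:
A(K) = 9 + K (A(K) = 4 - (-5 - K) = 4 + (5 + K) = 9 + K)
T(v, a) = v + a*v
-46100 - T(-204, A(-13)) = -46100 - (-204)*(1 + (9 - 13)) = -46100 - (-204)*(1 - 4) = -46100 - (-204)*(-3) = -46100 - 1*612 = -46100 - 612 = -46712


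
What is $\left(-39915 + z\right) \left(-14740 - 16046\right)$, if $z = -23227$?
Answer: $1943889612$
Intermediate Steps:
$\left(-39915 + z\right) \left(-14740 - 16046\right) = \left(-39915 - 23227\right) \left(-14740 - 16046\right) = \left(-63142\right) \left(-30786\right) = 1943889612$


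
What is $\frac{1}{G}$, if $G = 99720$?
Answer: $\frac{1}{99720} \approx 1.0028 \cdot 10^{-5}$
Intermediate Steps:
$\frac{1}{G} = \frac{1}{99720}$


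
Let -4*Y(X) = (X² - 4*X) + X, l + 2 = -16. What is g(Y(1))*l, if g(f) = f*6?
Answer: -54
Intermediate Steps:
l = -18 (l = -2 - 16 = -18)
Y(X) = -X²/4 + 3*X/4 (Y(X) = -((X² - 4*X) + X)/4 = -(X² - 3*X)/4 = -X²/4 + 3*X/4)
g(f) = 6*f
g(Y(1))*l = (6*((¼)*1*(3 - 1*1)))*(-18) = (6*((¼)*1*(3 - 1)))*(-18) = (6*((¼)*1*2))*(-18) = (6*(½))*(-18) = 3*(-18) = -54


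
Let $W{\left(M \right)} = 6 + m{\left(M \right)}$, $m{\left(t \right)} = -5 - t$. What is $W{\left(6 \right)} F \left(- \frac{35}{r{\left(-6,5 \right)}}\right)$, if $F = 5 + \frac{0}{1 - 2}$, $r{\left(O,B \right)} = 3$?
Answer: $\frac{875}{3} \approx 291.67$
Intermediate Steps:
$F = 5$ ($F = 5 + \frac{0}{-1} = 5 + 0 \left(-1\right) = 5 + 0 = 5$)
$W{\left(M \right)} = 1 - M$ ($W{\left(M \right)} = 6 - \left(5 + M\right) = 1 - M$)
$W{\left(6 \right)} F \left(- \frac{35}{r{\left(-6,5 \right)}}\right) = \left(1 - 6\right) 5 \left(- \frac{35}{3}\right) = \left(1 - 6\right) 5 \left(\left(-35\right) \frac{1}{3}\right) = \left(-5\right) 5 \left(- \frac{35}{3}\right) = \left(-25\right) \left(- \frac{35}{3}\right) = \frac{875}{3}$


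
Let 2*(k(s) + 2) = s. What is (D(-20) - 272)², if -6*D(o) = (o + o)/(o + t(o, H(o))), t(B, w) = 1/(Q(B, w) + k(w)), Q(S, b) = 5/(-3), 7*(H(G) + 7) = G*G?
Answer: 53695099357636/723986649 ≈ 74166.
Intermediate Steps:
k(s) = -2 + s/2
H(G) = -7 + G²/7 (H(G) = -7 + (G*G)/7 = -7 + G²/7)
Q(S, b) = -5/3 (Q(S, b) = 5*(-⅓) = -5/3)
t(B, w) = 1/(-11/3 + w/2) (t(B, w) = 1/(-5/3 + (-2 + w/2)) = 1/(-11/3 + w/2))
D(o) = -o/(3*(o + 6/(-43 + 3*o²/7))) (D(o) = -(o + o)/(6*(o + 6/(-22 + 3*(-7 + o²/7)))) = -2*o/(6*(o + 6/(-22 + (-21 + 3*o²/7)))) = -2*o/(6*(o + 6/(-43 + 3*o²/7))) = -o/(3*(o + 6/(-43 + 3*o²/7))))
(D(-20) - 272)² = ((⅓)*(-20)*(301 - 3*(-20)²)/(42 - 301*(-20) + 3*(-20)³) - 272)² = ((⅓)*(-20)*(301 - 3*400)/(42 + 6020 + 3*(-8000)) - 272)² = ((⅓)*(-20)*(301 - 1200)/(42 + 6020 - 24000) - 272)² = ((⅓)*(-20)*(-899)/(-17938) - 272)² = ((⅓)*(-20)*(-1/17938)*(-899) - 272)² = (-8990/26907 - 272)² = (-7327694/26907)² = 53695099357636/723986649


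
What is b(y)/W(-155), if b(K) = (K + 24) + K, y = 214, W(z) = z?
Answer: -452/155 ≈ -2.9161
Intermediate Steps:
b(K) = 24 + 2*K (b(K) = (24 + K) + K = 24 + 2*K)
b(y)/W(-155) = (24 + 2*214)/(-155) = (24 + 428)*(-1/155) = 452*(-1/155) = -452/155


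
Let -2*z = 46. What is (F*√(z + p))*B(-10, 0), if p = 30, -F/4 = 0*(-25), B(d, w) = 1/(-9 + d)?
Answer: 0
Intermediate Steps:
F = 0 (F = -0*(-25) = -4*0 = 0)
z = -23 (z = -½*46 = -23)
(F*√(z + p))*B(-10, 0) = (0*√(-23 + 30))/(-9 - 10) = (0*√7)/(-19) = 0*(-1/19) = 0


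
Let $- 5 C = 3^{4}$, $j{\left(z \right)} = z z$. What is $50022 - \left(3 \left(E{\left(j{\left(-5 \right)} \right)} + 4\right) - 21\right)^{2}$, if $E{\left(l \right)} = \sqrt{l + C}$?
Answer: $\frac{249309}{5} + \frac{108 \sqrt{55}}{5} \approx 50022.0$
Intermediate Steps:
$j{\left(z \right)} = z^{2}$
$C = - \frac{81}{5}$ ($C = - \frac{3^{4}}{5} = \left(- \frac{1}{5}\right) 81 = - \frac{81}{5} \approx -16.2$)
$E{\left(l \right)} = \sqrt{- \frac{81}{5} + l}$ ($E{\left(l \right)} = \sqrt{l - \frac{81}{5}} = \sqrt{- \frac{81}{5} + l}$)
$50022 - \left(3 \left(E{\left(j{\left(-5 \right)} \right)} + 4\right) - 21\right)^{2} = 50022 - \left(3 \left(\frac{\sqrt{-405 + 25 \left(-5\right)^{2}}}{5} + 4\right) - 21\right)^{2} = 50022 - \left(3 \left(\frac{\sqrt{-405 + 25 \cdot 25}}{5} + 4\right) - 21\right)^{2} = 50022 - \left(3 \left(\frac{\sqrt{-405 + 625}}{5} + 4\right) - 21\right)^{2} = 50022 - \left(3 \left(\frac{\sqrt{220}}{5} + 4\right) - 21\right)^{2} = 50022 - \left(3 \left(\frac{2 \sqrt{55}}{5} + 4\right) - 21\right)^{2} = 50022 - \left(3 \left(4 + \frac{2 \sqrt{55}}{5}\right) - 21\right)^{2} = 50022 - \left(\left(12 + \frac{6 \sqrt{55}}{5}\right) - 21\right)^{2} = 50022 - \left(-9 + \frac{6 \sqrt{55}}{5}\right)^{2}$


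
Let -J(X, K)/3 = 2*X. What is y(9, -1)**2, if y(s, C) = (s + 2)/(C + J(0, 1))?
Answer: 121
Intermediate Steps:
J(X, K) = -6*X
y(s, C) = (2 + s)/C (y(s, C) = (s + 2)/(C - 6*0) = (2 + s)/(C + 0) = (2 + s)/C)
y(9, -1)**2 = ((2 + 9)/(-1))**2 = (-1*11)**2 = (-11)**2 = 121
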